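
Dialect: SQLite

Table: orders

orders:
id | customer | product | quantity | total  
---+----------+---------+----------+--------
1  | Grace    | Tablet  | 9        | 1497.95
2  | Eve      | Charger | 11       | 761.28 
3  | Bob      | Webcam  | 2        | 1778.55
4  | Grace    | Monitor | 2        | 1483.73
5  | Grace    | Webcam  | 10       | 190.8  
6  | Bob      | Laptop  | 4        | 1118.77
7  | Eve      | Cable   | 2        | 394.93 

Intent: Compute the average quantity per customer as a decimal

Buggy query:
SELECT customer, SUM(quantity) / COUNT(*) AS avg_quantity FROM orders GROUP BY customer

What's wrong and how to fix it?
Bug: Both operands are integers, so '/' performs integer division and truncates

Fix: Cast one side to REAL so the division keeps the fractional part

Corrected query:
SELECT customer, SUM(quantity) * 1.0 / COUNT(*) AS avg_quantity FROM orders GROUP BY customer

Result:
customer | avg_quantity
---------+-------------
Bob      | 3           
Eve      | 6.5         
Grace    | 7           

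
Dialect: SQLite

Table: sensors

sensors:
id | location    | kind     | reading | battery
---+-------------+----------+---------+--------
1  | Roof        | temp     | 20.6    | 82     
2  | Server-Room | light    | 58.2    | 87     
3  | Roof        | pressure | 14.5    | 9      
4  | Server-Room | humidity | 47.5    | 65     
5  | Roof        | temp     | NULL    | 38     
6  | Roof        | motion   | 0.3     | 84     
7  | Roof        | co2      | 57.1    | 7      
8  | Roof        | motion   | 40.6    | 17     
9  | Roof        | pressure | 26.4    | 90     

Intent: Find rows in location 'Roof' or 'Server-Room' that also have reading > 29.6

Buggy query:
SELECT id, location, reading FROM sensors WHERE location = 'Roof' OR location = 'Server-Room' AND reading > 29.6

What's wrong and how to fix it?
Bug: AND binds tighter than OR, so this parses as location = 'Roof' OR (location = 'Server-Room' AND reading > 29.6)

Fix: Group the OR with parentheses (or use IN), then AND the threshold

Corrected query:
SELECT id, location, reading FROM sensors WHERE (location = 'Roof' OR location = 'Server-Room') AND reading > 29.6

Result:
id | location    | reading
---+-------------+--------
2  | Server-Room | 58.2   
4  | Server-Room | 47.5   
7  | Roof        | 57.1   
8  | Roof        | 40.6   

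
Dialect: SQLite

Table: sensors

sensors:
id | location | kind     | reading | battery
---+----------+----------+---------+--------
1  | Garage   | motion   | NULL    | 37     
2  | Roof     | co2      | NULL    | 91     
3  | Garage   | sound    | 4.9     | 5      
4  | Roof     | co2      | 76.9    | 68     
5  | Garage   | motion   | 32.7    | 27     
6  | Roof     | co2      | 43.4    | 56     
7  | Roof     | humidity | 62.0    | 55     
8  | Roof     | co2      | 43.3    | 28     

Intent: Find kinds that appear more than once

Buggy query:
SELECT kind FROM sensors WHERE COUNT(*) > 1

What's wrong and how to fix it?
Bug: COUNT(*) is an aggregate and cannot be used in WHERE

Fix: GROUP BY kind, then filter groups with HAVING COUNT(*) > 1

Corrected query:
SELECT kind FROM sensors GROUP BY kind HAVING COUNT(*) > 1

Result:
kind  
------
co2   
motion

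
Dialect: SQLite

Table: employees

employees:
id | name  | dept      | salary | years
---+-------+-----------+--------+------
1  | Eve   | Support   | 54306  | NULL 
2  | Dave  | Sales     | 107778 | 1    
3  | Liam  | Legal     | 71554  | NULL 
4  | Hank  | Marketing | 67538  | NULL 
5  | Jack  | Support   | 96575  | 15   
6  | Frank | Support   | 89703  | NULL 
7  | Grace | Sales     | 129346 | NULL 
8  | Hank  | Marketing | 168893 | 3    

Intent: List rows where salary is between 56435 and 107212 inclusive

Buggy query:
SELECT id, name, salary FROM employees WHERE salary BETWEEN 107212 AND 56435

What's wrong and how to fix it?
Bug: BETWEEN expects the lower bound first; with 107212 AND 56435 the range is empty

Fix: Write BETWEEN 56435 AND 107212

Corrected query:
SELECT id, name, salary FROM employees WHERE salary BETWEEN 56435 AND 107212

Result:
id | name  | salary
---+-------+-------
3  | Liam  | 71554 
4  | Hank  | 67538 
5  | Jack  | 96575 
6  | Frank | 89703 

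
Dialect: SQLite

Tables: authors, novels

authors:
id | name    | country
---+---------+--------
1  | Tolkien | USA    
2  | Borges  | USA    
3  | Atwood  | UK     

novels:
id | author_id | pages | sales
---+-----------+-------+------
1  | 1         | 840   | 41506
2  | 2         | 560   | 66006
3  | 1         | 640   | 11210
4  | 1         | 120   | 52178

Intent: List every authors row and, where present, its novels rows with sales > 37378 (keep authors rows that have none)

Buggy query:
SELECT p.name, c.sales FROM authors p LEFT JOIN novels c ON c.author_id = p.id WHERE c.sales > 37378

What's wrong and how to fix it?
Bug: Filtering c.sales in WHERE discards the NULL rows produced by LEFT JOIN, turning it into an inner join

Fix: Move the right-table condition into the ON clause so unmatched parents are kept

Corrected query:
SELECT p.name, c.sales FROM authors p LEFT JOIN novels c ON c.author_id = p.id AND c.sales > 37378

Result:
name    | sales
--------+------
Tolkien | 41506
Tolkien | 52178
Borges  | 66006
Atwood  | NULL 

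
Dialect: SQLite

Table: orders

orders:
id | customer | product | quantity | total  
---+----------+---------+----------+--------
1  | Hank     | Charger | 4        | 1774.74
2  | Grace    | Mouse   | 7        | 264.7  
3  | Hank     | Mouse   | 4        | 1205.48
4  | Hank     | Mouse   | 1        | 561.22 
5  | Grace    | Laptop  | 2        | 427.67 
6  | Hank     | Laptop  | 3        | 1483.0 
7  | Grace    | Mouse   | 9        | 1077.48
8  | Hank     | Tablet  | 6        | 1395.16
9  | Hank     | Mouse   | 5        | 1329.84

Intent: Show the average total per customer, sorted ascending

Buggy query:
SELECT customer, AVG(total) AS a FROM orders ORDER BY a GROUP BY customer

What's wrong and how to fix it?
Bug: GROUP BY must precede ORDER BY

Fix: Move ORDER BY to the end, after GROUP BY

Corrected query:
SELECT customer, AVG(total) AS a FROM orders GROUP BY customer ORDER BY a

Result:
customer | a          
---------+------------
Grace    | 589.95     
Hank     | 1291.573333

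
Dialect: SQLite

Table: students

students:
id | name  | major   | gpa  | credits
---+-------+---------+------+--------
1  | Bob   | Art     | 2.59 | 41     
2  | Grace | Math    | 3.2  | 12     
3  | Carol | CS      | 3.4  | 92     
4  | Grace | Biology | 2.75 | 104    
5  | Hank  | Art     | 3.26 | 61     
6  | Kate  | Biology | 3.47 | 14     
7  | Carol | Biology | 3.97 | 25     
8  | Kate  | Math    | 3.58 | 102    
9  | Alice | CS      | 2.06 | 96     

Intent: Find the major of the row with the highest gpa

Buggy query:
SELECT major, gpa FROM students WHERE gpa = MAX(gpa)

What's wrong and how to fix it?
Bug: MAX(gpa) is an aggregate and cannot be used directly in WHERE

Fix: Use a subquery: WHERE gpa = (SELECT MAX(gpa) FROM students)

Corrected query:
SELECT major, gpa FROM students WHERE gpa = (SELECT MAX(gpa) FROM students)

Result:
major   | gpa 
--------+-----
Biology | 3.97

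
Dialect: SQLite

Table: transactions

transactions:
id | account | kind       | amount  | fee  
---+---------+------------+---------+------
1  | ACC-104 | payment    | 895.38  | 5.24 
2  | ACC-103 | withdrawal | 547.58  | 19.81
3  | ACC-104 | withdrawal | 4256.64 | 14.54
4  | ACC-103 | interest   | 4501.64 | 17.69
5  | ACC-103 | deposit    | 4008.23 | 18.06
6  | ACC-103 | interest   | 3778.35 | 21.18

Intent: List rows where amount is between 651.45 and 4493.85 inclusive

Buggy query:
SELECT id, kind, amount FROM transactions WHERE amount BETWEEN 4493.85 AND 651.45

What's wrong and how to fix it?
Bug: BETWEEN expects the lower bound first; with 4493.85 AND 651.45 the range is empty

Fix: Write BETWEEN 651.45 AND 4493.85

Corrected query:
SELECT id, kind, amount FROM transactions WHERE amount BETWEEN 651.45 AND 4493.85

Result:
id | kind       | amount 
---+------------+--------
1  | payment    | 895.38 
3  | withdrawal | 4256.64
5  | deposit    | 4008.23
6  | interest   | 3778.35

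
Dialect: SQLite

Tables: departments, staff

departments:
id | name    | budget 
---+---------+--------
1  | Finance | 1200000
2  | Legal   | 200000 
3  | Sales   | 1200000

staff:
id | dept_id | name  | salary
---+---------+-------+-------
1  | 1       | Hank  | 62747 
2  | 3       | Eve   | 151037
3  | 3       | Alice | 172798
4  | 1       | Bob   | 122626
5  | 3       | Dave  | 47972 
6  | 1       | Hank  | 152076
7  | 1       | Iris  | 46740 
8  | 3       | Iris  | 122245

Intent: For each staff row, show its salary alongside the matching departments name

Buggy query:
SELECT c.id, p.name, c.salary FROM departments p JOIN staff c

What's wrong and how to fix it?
Bug: Missing join condition: each staff row is matched to all departments rows instead of just its own

Fix: Specify the join condition linking the foreign key to the parent id

Corrected query:
SELECT c.id, p.name, c.salary FROM departments p JOIN staff c ON c.dept_id = p.id

Result:
id | name    | salary
---+---------+-------
1  | Finance | 62747 
2  | Sales   | 151037
3  | Sales   | 172798
4  | Finance | 122626
5  | Sales   | 47972 
6  | Finance | 152076
7  | Finance | 46740 
8  | Sales   | 122245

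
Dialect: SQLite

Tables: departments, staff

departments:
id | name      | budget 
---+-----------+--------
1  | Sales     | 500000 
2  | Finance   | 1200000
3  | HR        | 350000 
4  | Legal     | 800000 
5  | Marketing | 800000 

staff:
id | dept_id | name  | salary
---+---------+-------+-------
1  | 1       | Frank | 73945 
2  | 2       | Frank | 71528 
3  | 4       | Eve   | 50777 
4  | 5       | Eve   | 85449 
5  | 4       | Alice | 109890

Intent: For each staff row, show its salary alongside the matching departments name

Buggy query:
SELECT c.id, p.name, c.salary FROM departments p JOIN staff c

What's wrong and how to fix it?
Bug: Missing join condition: each staff row is matched to all departments rows instead of just its own

Fix: Add ON c.dept_id = p.id to the JOIN

Corrected query:
SELECT c.id, p.name, c.salary FROM departments p JOIN staff c ON c.dept_id = p.id

Result:
id | name      | salary
---+-----------+-------
1  | Sales     | 73945 
2  | Finance   | 71528 
3  | Legal     | 50777 
4  | Marketing | 85449 
5  | Legal     | 109890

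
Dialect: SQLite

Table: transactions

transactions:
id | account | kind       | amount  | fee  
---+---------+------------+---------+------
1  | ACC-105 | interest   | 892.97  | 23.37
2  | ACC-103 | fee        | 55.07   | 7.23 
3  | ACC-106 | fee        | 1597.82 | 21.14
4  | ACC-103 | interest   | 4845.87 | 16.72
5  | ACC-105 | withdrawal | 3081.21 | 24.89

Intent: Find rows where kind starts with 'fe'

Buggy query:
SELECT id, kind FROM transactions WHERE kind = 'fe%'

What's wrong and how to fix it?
Bug: Wildcards only work with LIKE; '=' treats '%' as a literal character

Fix: Use LIKE for wildcard pattern matching

Corrected query:
SELECT id, kind FROM transactions WHERE kind LIKE 'fe%'

Result:
id | kind
---+-----
2  | fee 
3  | fee 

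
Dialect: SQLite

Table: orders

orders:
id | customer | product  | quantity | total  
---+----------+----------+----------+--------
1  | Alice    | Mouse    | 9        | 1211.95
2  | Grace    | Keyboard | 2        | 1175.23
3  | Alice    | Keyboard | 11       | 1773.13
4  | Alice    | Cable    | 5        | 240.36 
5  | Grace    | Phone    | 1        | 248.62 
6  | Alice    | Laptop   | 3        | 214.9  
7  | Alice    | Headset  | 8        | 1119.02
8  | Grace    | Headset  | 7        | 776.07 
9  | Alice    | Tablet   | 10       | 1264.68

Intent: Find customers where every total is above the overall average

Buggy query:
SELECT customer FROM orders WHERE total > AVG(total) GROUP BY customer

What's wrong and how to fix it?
Bug: AVG() is an aggregate; it can't sit directly in WHERE

Fix: Compute the overall average in a scalar subquery and compare each group's MIN against it in HAVING

Corrected query:
SELECT customer FROM orders GROUP BY customer HAVING MIN(total) > (SELECT AVG(total) FROM orders)

Result:
(no rows)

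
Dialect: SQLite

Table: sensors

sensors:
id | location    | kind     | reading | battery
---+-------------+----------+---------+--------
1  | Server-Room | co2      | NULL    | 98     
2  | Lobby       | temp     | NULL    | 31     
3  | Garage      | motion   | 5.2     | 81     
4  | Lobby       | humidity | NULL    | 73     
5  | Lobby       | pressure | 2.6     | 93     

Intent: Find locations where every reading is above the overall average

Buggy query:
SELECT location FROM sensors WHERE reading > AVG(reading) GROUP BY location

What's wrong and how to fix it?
Bug: AVG() is an aggregate; it can't sit directly in WHERE

Fix: Compute the overall average in a scalar subquery and compare each group's MIN against it in HAVING

Corrected query:
SELECT location FROM sensors GROUP BY location HAVING MIN(reading) > (SELECT AVG(reading) FROM sensors)

Result:
location
--------
Garage  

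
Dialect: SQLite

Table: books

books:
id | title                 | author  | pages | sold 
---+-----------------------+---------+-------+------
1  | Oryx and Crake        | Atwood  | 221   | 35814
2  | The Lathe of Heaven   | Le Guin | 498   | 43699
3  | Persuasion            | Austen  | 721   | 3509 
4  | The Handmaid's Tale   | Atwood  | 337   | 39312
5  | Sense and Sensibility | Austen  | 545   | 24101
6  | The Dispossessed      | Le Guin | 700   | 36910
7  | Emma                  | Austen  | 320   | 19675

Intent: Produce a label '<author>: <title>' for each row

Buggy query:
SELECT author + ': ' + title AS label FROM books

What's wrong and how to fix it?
Bug: SQLite uses || for string concatenation; + coerces text to numbers (yielding 0)

Fix: Replace + with || to concatenate text

Corrected query:
SELECT author || ': ' || title AS label FROM books

Result:
label                        
-----------------------------
Atwood: Oryx and Crake       
Le Guin: The Lathe of Heaven 
Austen: Persuasion           
Atwood: The Handmaid's Tale  
Austen: Sense and Sensibility
Le Guin: The Dispossessed    
Austen: Emma                 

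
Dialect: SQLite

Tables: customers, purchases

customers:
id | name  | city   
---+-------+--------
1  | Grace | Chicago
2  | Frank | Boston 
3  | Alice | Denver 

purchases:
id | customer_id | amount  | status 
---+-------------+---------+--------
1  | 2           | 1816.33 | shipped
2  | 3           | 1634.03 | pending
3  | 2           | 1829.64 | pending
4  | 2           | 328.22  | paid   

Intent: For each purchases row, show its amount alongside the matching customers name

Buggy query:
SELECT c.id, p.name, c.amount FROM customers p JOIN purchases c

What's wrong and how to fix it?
Bug: Missing join condition: each purchases row is matched to all customers rows instead of just its own

Fix: Specify the join condition linking the foreign key to the parent id

Corrected query:
SELECT c.id, p.name, c.amount FROM customers p JOIN purchases c ON c.customer_id = p.id

Result:
id | name  | amount 
---+-------+--------
1  | Frank | 1816.33
2  | Alice | 1634.03
3  | Frank | 1829.64
4  | Frank | 328.22 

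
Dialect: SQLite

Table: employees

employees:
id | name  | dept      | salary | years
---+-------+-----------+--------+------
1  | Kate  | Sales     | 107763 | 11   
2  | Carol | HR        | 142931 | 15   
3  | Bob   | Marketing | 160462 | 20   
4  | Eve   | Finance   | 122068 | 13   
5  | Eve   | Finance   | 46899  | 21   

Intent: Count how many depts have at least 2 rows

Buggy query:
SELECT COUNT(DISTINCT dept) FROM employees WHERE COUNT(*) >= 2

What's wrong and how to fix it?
Bug: COUNT(*) cannot appear in WHERE; the per-group count doesn't exist yet

Fix: Use a subquery that GROUPs and filters with HAVING, then count its rows

Corrected query:
SELECT COUNT(*) FROM (SELECT dept FROM employees GROUP BY dept HAVING COUNT(*) >= 2)

Result:
COUNT(*)
--------
1       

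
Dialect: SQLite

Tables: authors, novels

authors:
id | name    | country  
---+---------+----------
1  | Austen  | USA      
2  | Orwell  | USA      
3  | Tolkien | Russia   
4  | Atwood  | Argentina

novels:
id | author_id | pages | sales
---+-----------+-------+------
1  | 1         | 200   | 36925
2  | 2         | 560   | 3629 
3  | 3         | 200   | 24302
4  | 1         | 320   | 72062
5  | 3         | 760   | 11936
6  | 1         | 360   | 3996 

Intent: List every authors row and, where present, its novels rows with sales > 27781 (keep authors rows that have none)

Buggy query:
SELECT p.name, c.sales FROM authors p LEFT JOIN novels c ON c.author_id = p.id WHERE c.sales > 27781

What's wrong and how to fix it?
Bug: A WHERE condition on the right-hand table after LEFT JOIN drops unmatched parents

Fix: Move the right-table condition into the ON clause so unmatched parents are kept

Corrected query:
SELECT p.name, c.sales FROM authors p LEFT JOIN novels c ON c.author_id = p.id AND c.sales > 27781

Result:
name    | sales
--------+------
Austen  | 36925
Austen  | 72062
Orwell  | NULL 
Tolkien | NULL 
Atwood  | NULL 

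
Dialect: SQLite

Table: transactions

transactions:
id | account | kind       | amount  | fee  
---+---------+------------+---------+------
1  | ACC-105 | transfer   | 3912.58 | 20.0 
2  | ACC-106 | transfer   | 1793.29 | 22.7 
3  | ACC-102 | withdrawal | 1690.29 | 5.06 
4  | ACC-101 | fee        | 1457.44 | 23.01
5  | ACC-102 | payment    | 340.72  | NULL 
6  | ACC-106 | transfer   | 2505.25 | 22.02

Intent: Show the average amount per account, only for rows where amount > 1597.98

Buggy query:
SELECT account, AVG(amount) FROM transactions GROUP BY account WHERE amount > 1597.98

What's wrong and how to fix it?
Bug: Row-level WHERE must come before GROUP BY in the clause order

Fix: Place WHERE between FROM and GROUP BY

Corrected query:
SELECT account, AVG(amount) FROM transactions WHERE amount > 1597.98 GROUP BY account

Result:
account | AVG(amount)
--------+------------
ACC-102 | 1690.29    
ACC-105 | 3912.58    
ACC-106 | 2149.27    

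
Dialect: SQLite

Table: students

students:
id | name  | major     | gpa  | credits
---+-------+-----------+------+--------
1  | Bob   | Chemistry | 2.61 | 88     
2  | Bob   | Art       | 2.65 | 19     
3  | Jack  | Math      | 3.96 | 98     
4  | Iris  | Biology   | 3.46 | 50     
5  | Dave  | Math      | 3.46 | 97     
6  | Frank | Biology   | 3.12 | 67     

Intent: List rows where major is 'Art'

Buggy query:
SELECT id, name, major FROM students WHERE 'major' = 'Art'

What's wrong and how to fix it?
Bug: 'major' in single quotes is a string literal, not the column; the comparison is literal-vs-literal and never true

Fix: Reference the column as major without single quotes

Corrected query:
SELECT id, name, major FROM students WHERE major = 'Art'

Result:
id | name | major
---+------+------
2  | Bob  | Art  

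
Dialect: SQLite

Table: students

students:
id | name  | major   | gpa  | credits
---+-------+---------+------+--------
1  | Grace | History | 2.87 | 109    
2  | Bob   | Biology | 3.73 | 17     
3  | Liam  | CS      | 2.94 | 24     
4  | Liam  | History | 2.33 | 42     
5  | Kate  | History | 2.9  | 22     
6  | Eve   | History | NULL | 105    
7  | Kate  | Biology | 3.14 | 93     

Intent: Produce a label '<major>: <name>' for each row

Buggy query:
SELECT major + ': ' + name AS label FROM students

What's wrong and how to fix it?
Bug: SQLite uses || for string concatenation; + coerces text to numbers (yielding 0)

Fix: Use the || operator for string concatenation

Corrected query:
SELECT major || ': ' || name AS label FROM students

Result:
label         
--------------
History: Grace
Biology: Bob  
CS: Liam      
History: Liam 
History: Kate 
History: Eve  
Biology: Kate 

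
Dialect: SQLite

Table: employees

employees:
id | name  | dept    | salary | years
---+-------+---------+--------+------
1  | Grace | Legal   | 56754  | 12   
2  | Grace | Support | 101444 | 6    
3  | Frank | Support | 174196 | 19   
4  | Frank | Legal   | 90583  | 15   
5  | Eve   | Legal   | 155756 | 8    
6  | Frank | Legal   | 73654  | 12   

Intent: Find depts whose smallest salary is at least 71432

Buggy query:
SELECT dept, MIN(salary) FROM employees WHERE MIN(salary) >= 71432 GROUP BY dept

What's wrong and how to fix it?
Bug: MIN() in WHERE is a misuse of aggregate

Fix: Replace WHERE with HAVING after the GROUP BY

Corrected query:
SELECT dept, MIN(salary) FROM employees GROUP BY dept HAVING MIN(salary) >= 71432

Result:
dept    | MIN(salary)
--------+------------
Support | 101444     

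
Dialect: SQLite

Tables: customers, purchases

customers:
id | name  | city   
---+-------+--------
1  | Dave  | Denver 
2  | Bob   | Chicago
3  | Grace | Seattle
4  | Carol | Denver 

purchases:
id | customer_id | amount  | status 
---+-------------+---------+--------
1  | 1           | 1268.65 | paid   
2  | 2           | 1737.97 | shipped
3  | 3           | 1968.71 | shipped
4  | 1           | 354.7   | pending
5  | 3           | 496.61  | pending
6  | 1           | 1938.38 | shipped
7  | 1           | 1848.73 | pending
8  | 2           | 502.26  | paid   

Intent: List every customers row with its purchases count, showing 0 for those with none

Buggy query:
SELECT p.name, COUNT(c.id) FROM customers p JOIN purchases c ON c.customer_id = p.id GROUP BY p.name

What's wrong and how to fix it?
Bug: INNER JOIN drops customers rows that have no matching purchases rows

Fix: Use LEFT JOIN so parents without children still appear (COUNT(c.id) gives 0)

Corrected query:
SELECT p.name, COUNT(c.id) FROM customers p LEFT JOIN purchases c ON c.customer_id = p.id GROUP BY p.name

Result:
name  | COUNT(c.id)
------+------------
Bob   | 2          
Carol | 0          
Dave  | 4          
Grace | 2          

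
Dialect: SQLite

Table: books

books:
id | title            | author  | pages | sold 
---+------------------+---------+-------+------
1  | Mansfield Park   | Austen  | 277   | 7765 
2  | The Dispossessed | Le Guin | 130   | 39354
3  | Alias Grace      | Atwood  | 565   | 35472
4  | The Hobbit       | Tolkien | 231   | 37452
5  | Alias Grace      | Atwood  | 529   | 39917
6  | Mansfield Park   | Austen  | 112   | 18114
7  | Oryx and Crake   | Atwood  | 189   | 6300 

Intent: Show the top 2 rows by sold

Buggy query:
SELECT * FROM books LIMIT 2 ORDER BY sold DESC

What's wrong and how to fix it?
Bug: ORDER BY cannot follow LIMIT; LIMIT is the final clause

Fix: Sort with ORDER BY, then apply LIMIT

Corrected query:
SELECT * FROM books ORDER BY sold DESC LIMIT 2

Result:
id | title            | author  | pages | sold 
---+------------------+---------+-------+------
5  | Alias Grace      | Atwood  | 529   | 39917
2  | The Dispossessed | Le Guin | 130   | 39354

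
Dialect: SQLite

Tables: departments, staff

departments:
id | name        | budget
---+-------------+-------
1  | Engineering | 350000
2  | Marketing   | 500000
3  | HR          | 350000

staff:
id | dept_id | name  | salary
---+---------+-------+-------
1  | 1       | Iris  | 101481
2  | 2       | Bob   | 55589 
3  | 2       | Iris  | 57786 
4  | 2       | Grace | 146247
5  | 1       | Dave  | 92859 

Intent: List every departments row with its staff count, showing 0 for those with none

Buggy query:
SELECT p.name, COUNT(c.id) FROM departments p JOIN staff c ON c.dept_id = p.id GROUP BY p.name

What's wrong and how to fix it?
Bug: An inner join excludes parents with zero children

Fix: Use LEFT JOIN so parents without children still appear (COUNT(c.id) gives 0)

Corrected query:
SELECT p.name, COUNT(c.id) FROM departments p LEFT JOIN staff c ON c.dept_id = p.id GROUP BY p.name

Result:
name        | COUNT(c.id)
------------+------------
Engineering | 2          
HR          | 0          
Marketing   | 3          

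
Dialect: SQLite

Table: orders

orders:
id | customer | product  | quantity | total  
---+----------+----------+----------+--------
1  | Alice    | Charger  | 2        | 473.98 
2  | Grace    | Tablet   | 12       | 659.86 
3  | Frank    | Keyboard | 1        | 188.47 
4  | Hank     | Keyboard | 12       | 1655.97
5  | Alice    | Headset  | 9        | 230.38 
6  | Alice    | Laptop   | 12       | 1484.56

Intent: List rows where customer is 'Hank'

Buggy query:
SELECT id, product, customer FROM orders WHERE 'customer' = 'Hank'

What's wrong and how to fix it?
Bug: Single quotes denote string literals in SQL; the column name is being compared as a constant string

Fix: Remove the quotes around the column name (or use double quotes for an identifier)

Corrected query:
SELECT id, product, customer FROM orders WHERE customer = 'Hank'

Result:
id | product  | customer
---+----------+---------
4  | Keyboard | Hank    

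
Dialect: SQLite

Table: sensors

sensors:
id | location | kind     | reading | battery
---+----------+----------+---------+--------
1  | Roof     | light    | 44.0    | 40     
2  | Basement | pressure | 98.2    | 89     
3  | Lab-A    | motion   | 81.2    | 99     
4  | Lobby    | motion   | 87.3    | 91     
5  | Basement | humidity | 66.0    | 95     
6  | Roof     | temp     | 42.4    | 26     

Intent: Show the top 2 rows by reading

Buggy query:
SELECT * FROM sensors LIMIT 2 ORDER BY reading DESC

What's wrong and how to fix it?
Bug: ORDER BY cannot follow LIMIT; LIMIT is the final clause

Fix: Sort with ORDER BY, then apply LIMIT

Corrected query:
SELECT * FROM sensors ORDER BY reading DESC LIMIT 2

Result:
id | location | kind     | reading | battery
---+----------+----------+---------+--------
2  | Basement | pressure | 98.2    | 89     
4  | Lobby    | motion   | 87.3    | 91     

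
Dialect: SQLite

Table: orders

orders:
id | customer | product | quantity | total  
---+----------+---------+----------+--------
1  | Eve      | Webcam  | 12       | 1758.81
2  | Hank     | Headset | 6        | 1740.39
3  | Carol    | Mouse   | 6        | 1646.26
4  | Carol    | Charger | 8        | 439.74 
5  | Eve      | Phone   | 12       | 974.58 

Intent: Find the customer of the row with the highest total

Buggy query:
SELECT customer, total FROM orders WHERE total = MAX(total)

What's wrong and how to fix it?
Bug: MAX(total) is an aggregate and cannot be used directly in WHERE

Fix: Use a subquery: WHERE total = (SELECT MAX(total) FROM orders)

Corrected query:
SELECT customer, total FROM orders WHERE total = (SELECT MAX(total) FROM orders)

Result:
customer | total  
---------+--------
Eve      | 1758.81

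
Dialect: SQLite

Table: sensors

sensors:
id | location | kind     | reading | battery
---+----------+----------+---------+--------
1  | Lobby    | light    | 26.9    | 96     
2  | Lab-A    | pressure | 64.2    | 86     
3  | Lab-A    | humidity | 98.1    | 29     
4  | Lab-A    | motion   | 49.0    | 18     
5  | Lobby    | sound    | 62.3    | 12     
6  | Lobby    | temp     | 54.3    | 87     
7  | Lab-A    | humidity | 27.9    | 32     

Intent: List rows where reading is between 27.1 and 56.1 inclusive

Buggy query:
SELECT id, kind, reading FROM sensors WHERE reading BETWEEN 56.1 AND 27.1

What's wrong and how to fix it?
Bug: BETWEEN expects the lower bound first; with 56.1 AND 27.1 the range is empty

Fix: Swap the bounds so the smaller value comes first

Corrected query:
SELECT id, kind, reading FROM sensors WHERE reading BETWEEN 27.1 AND 56.1

Result:
id | kind     | reading
---+----------+--------
4  | motion   | 49     
6  | temp     | 54.3   
7  | humidity | 27.9   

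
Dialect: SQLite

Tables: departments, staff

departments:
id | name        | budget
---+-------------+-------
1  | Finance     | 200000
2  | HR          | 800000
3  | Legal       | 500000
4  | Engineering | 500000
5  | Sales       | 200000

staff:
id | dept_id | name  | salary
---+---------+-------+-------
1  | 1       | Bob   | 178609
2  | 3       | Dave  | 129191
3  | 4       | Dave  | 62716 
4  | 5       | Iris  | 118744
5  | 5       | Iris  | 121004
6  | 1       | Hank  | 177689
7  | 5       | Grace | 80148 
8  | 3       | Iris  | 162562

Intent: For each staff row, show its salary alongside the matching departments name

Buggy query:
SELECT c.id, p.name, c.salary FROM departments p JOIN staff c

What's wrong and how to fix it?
Bug: JOIN with no ON clause produces a cartesian product; every staff row pairs with every departments row

Fix: Specify the join condition linking the foreign key to the parent id

Corrected query:
SELECT c.id, p.name, c.salary FROM departments p JOIN staff c ON c.dept_id = p.id

Result:
id | name        | salary
---+-------------+-------
1  | Finance     | 178609
2  | Legal       | 129191
3  | Engineering | 62716 
4  | Sales       | 118744
5  | Sales       | 121004
6  | Finance     | 177689
7  | Sales       | 80148 
8  | Legal       | 162562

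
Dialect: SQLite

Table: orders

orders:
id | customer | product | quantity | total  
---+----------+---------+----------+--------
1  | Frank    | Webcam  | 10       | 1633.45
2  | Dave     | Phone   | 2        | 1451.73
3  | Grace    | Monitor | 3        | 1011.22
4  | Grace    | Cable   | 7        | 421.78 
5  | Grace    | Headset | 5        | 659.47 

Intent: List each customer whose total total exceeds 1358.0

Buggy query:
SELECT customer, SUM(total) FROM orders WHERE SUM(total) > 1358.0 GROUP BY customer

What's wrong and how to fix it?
Bug: WHERE runs before GROUP BY, so aggregates aren't available there

Fix: Use HAVING (which filters groups after aggregation) instead of WHERE

Corrected query:
SELECT customer, SUM(total) FROM orders GROUP BY customer HAVING SUM(total) > 1358.0

Result:
customer | SUM(total)
---------+-----------
Dave     | 1451.73   
Frank    | 1633.45   
Grace    | 2092.47   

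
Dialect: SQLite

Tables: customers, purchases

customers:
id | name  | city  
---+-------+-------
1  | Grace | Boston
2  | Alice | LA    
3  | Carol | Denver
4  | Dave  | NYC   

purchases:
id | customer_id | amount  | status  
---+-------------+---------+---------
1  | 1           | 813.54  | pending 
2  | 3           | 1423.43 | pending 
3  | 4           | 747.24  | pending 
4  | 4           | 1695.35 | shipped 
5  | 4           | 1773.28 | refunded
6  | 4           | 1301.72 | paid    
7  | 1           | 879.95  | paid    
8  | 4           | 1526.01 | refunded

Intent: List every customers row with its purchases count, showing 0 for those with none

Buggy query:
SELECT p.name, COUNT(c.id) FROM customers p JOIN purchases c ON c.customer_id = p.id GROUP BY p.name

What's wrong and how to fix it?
Bug: INNER JOIN drops customers rows that have no matching purchases rows

Fix: Use LEFT JOIN so parents without children still appear (COUNT(c.id) gives 0)

Corrected query:
SELECT p.name, COUNT(c.id) FROM customers p LEFT JOIN purchases c ON c.customer_id = p.id GROUP BY p.name

Result:
name  | COUNT(c.id)
------+------------
Alice | 0          
Carol | 1          
Dave  | 5          
Grace | 2          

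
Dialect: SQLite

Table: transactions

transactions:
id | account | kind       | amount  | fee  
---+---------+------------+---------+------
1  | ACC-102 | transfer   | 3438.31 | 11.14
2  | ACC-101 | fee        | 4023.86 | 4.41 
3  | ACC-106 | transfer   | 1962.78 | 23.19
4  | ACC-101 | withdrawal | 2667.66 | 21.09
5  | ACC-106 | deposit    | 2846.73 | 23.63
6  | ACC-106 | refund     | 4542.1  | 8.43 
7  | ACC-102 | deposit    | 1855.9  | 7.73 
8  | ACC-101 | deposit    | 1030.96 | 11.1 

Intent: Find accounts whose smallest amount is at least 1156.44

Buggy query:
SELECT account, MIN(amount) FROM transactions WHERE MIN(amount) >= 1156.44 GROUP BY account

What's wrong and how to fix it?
Bug: Aggregates like MIN are computed per group after WHERE runs

Fix: Use HAVING for the per-group MIN condition

Corrected query:
SELECT account, MIN(amount) FROM transactions GROUP BY account HAVING MIN(amount) >= 1156.44

Result:
account | MIN(amount)
--------+------------
ACC-102 | 1855.9     
ACC-106 | 1962.78    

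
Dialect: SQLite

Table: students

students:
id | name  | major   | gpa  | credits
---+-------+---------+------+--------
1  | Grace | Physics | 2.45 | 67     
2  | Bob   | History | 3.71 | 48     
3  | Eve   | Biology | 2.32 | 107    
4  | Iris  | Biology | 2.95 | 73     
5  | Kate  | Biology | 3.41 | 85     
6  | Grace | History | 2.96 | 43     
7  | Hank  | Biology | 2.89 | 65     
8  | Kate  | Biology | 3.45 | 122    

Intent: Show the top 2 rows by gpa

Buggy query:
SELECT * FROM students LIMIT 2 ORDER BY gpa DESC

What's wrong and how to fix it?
Bug: LIMIT must come after ORDER BY

Fix: Sort with ORDER BY, then apply LIMIT

Corrected query:
SELECT * FROM students ORDER BY gpa DESC LIMIT 2

Result:
id | name | major   | gpa  | credits
---+------+---------+------+--------
2  | Bob  | History | 3.71 | 48     
8  | Kate | Biology | 3.45 | 122    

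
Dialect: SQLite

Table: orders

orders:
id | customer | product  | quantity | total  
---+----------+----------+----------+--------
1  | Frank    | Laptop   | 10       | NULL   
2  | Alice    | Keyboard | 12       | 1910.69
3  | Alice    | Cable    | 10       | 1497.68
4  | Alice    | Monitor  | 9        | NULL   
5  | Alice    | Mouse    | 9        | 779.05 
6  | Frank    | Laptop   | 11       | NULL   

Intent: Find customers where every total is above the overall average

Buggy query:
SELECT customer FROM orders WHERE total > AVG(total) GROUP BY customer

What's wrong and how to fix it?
Bug: AVG() is an aggregate; it can't sit directly in WHERE

Fix: Compute the overall average in a scalar subquery and compare each group's MIN against it in HAVING

Corrected query:
SELECT customer FROM orders GROUP BY customer HAVING MIN(total) > (SELECT AVG(total) FROM orders)

Result:
(no rows)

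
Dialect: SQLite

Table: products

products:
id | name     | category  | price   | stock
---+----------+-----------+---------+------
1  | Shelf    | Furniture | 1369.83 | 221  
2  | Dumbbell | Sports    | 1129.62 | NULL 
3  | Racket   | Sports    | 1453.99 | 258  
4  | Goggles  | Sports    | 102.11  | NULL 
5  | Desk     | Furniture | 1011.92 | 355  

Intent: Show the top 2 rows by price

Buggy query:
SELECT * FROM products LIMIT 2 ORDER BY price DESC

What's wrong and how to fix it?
Bug: ORDER BY cannot follow LIMIT; LIMIT is the final clause

Fix: Swap the clauses: ORDER BY first, then LIMIT

Corrected query:
SELECT * FROM products ORDER BY price DESC LIMIT 2

Result:
id | name   | category  | price   | stock
---+--------+-----------+---------+------
3  | Racket | Sports    | 1453.99 | 258  
1  | Shelf  | Furniture | 1369.83 | 221  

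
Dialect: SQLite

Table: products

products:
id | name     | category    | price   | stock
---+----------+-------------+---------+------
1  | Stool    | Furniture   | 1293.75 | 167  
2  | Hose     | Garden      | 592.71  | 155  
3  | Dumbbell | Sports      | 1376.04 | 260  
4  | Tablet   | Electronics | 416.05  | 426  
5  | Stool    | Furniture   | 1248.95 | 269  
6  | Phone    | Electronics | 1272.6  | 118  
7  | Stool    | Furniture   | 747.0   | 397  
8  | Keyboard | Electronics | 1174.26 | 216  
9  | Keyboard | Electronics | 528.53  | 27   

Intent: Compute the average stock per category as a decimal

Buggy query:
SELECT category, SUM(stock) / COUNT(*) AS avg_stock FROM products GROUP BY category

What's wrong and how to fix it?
Bug: SUM(stock) and COUNT(*) are both integers; the division truncates the fractional part

Fix: Multiply by 1.0 (or CAST to REAL) to force floating-point division

Corrected query:
SELECT category, SUM(stock) * 1.0 / COUNT(*) AS avg_stock FROM products GROUP BY category

Result:
category    | avg_stock 
------------+-----------
Electronics | 196.75    
Furniture   | 277.666667
Garden      | 155       
Sports      | 260       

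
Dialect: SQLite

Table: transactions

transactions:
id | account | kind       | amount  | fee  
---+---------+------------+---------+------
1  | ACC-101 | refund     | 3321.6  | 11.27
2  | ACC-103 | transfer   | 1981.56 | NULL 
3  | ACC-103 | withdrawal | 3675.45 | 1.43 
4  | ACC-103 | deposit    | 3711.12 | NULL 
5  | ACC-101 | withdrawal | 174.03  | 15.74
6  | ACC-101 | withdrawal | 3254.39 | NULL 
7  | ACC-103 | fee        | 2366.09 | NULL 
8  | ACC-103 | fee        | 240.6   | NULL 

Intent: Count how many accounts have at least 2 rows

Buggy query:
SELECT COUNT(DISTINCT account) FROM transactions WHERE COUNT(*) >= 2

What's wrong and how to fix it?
Bug: COUNT(*) cannot appear in WHERE; the per-group count doesn't exist yet

Fix: Use a subquery that GROUPs and filters with HAVING, then count its rows

Corrected query:
SELECT COUNT(*) FROM (SELECT account FROM transactions GROUP BY account HAVING COUNT(*) >= 2)

Result:
COUNT(*)
--------
2       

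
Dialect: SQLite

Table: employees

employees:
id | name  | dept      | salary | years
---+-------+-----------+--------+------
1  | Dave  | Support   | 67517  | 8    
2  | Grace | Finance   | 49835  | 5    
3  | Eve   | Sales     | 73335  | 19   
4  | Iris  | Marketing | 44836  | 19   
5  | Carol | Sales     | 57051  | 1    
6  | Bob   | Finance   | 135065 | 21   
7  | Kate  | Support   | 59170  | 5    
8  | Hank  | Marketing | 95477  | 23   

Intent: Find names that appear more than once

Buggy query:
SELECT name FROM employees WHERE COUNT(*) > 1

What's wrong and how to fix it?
Bug: WHERE can't reference COUNT(*); aggregates are computed after WHERE

Fix: Group first, then use HAVING for the count condition

Corrected query:
SELECT name FROM employees GROUP BY name HAVING COUNT(*) > 1

Result:
(no rows)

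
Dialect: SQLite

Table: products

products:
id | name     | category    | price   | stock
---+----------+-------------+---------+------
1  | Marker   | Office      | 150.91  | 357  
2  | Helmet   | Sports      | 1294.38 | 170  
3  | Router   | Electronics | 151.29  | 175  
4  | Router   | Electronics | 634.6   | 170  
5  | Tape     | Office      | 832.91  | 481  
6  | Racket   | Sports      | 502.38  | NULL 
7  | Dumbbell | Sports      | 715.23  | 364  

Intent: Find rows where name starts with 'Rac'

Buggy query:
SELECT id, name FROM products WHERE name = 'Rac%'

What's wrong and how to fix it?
Bug: Wildcards only work with LIKE; '=' treats '%' as a literal character

Fix: Use LIKE for wildcard pattern matching

Corrected query:
SELECT id, name FROM products WHERE name LIKE 'Rac%'

Result:
id | name  
---+-------
6  | Racket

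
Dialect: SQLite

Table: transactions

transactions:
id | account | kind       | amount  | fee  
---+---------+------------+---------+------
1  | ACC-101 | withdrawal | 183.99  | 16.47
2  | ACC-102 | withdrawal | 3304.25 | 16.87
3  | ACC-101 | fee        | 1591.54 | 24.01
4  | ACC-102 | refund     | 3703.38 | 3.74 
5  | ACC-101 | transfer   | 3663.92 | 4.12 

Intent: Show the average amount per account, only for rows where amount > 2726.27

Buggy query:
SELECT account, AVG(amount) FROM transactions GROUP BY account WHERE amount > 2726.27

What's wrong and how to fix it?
Bug: WHERE cannot follow GROUP BY

Fix: Move the WHERE clause before GROUP BY

Corrected query:
SELECT account, AVG(amount) FROM transactions WHERE amount > 2726.27 GROUP BY account

Result:
account | AVG(amount)
--------+------------
ACC-101 | 3663.92    
ACC-102 | 3503.815   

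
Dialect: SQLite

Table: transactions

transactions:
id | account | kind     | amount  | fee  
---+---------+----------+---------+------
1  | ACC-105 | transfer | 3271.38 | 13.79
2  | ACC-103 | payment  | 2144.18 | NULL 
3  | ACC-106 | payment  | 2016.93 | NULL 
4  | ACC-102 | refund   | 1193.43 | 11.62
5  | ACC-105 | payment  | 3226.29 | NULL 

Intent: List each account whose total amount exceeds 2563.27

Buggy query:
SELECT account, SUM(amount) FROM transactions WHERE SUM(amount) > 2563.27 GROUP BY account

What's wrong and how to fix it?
Bug: Aggregate functions cannot appear in a WHERE clause

Fix: Use HAVING (which filters groups after aggregation) instead of WHERE

Corrected query:
SELECT account, SUM(amount) FROM transactions GROUP BY account HAVING SUM(amount) > 2563.27

Result:
account | SUM(amount)
--------+------------
ACC-105 | 6497.67    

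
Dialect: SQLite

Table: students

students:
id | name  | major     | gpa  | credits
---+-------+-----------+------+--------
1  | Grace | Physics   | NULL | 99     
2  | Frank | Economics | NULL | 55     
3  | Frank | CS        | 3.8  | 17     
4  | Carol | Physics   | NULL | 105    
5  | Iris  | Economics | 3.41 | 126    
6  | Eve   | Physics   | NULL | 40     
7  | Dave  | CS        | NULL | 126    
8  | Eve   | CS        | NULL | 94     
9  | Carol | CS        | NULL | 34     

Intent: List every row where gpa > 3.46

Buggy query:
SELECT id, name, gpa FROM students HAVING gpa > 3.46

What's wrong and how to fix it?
Bug: This is a non-aggregate query (no GROUP BY, no aggregates), so in SQLite the HAVING clause is invalid here; a row-level condition belongs in WHERE

Fix: Use WHERE for row-level filtering

Corrected query:
SELECT id, name, gpa FROM students WHERE gpa > 3.46

Result:
id | name  | gpa
---+-------+----
3  | Frank | 3.8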